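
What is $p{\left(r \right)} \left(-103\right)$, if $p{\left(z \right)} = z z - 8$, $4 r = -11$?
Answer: $\frac{721}{16} \approx 45.063$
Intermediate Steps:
$r = - \frac{11}{4}$ ($r = \frac{1}{4} \left(-11\right) = - \frac{11}{4} \approx -2.75$)
$p{\left(z \right)} = -8 + z^{2}$ ($p{\left(z \right)} = z^{2} - 8 = -8 + z^{2}$)
$p{\left(r \right)} \left(-103\right) = \left(-8 + \left(- \frac{11}{4}\right)^{2}\right) \left(-103\right) = \left(-8 + \frac{121}{16}\right) \left(-103\right) = \left(- \frac{7}{16}\right) \left(-103\right) = \frac{721}{16}$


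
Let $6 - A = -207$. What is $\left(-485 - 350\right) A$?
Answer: $-177855$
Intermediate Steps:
$A = 213$ ($A = 6 - -207 = 6 + 207 = 213$)
$\left(-485 - 350\right) A = \left(-485 - 350\right) 213 = \left(-835\right) 213 = -177855$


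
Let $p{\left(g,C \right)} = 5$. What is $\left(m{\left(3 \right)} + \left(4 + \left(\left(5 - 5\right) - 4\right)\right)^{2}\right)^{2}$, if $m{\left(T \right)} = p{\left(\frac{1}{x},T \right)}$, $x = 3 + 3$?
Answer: $25$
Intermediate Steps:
$x = 6$
$m{\left(T \right)} = 5$
$\left(m{\left(3 \right)} + \left(4 + \left(\left(5 - 5\right) - 4\right)\right)^{2}\right)^{2} = \left(5 + \left(4 + \left(\left(5 - 5\right) - 4\right)\right)^{2}\right)^{2} = \left(5 + \left(4 + \left(0 - 4\right)\right)^{2}\right)^{2} = \left(5 + \left(4 - 4\right)^{2}\right)^{2} = \left(5 + 0^{2}\right)^{2} = \left(5 + 0\right)^{2} = 5^{2} = 25$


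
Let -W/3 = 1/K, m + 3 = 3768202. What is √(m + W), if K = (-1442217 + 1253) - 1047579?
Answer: 2*√5833969273707201145/2488543 ≈ 1941.2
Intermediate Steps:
m = 3768199 (m = -3 + 3768202 = 3768199)
K = -2488543 (K = -1440964 - 1047579 = -2488543)
W = 3/2488543 (W = -3/(-2488543) = -3*(-1/2488543) = 3/2488543 ≈ 1.2055e-6)
√(m + W) = √(3768199 + 3/2488543) = √(9377325244060/2488543) = 2*√5833969273707201145/2488543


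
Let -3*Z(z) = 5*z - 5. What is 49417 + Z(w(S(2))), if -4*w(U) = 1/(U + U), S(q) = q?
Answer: 2372101/48 ≈ 49419.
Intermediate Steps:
w(U) = -1/(8*U) (w(U) = -1/(4*(U + U)) = -1/(2*U)/4 = -1/(8*U))
Z(z) = 5/3 - 5*z/3 (Z(z) = -(5*z - 5)/3 = -(-5 + 5*z)/3 = 5/3 - 5*z/3)
49417 + Z(w(S(2))) = 49417 + (5/3 - (-5)/(24*2)) = 49417 + (5/3 - 5/3*(-1/16)) = 49417 + (5/3 + 5/48) = 49417 + 85/48 = 2372101/48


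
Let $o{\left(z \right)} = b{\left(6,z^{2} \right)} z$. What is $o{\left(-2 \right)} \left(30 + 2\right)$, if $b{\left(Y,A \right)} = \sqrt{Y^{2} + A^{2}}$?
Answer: $- 128 \sqrt{13} \approx -461.51$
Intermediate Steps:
$b{\left(Y,A \right)} = \sqrt{A^{2} + Y^{2}}$
$o{\left(z \right)} = z \sqrt{36 + z^{4}}$ ($o{\left(z \right)} = \sqrt{\left(z^{2}\right)^{2} + 6^{2}} z = \sqrt{z^{4} + 36} z = \sqrt{36 + z^{4}} z = z \sqrt{36 + z^{4}}$)
$o{\left(-2 \right)} \left(30 + 2\right) = - 2 \sqrt{36 + \left(-2\right)^{4}} \left(30 + 2\right) = - 2 \sqrt{36 + 16} \cdot 32 = - 2 \sqrt{52} \cdot 32 = - 2 \cdot 2 \sqrt{13} \cdot 32 = - 4 \sqrt{13} \cdot 32 = - 128 \sqrt{13}$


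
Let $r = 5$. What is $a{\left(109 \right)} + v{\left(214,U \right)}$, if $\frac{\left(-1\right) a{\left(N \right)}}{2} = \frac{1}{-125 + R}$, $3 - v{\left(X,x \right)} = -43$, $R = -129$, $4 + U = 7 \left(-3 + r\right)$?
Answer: $\frac{5843}{127} \approx 46.008$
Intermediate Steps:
$U = 10$ ($U = -4 + 7 \left(-3 + 5\right) = -4 + 7 \cdot 2 = -4 + 14 = 10$)
$v{\left(X,x \right)} = 46$ ($v{\left(X,x \right)} = 3 - -43 = 3 + 43 = 46$)
$a{\left(N \right)} = \frac{1}{127}$ ($a{\left(N \right)} = - \frac{2}{-125 - 129} = - \frac{2}{-254} = \left(-2\right) \left(- \frac{1}{254}\right) = \frac{1}{127}$)
$a{\left(109 \right)} + v{\left(214,U \right)} = \frac{1}{127} + 46 = \frac{5843}{127}$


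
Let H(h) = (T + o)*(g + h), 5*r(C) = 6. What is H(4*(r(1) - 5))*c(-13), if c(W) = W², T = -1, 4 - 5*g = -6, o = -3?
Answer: 44616/5 ≈ 8923.2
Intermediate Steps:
r(C) = 6/5 (r(C) = (⅕)*6 = 6/5)
g = 2 (g = ⅘ - ⅕*(-6) = ⅘ + 6/5 = 2)
H(h) = -8 - 4*h (H(h) = (-1 - 3)*(2 + h) = -4*(2 + h) = -8 - 4*h)
H(4*(r(1) - 5))*c(-13) = (-8 - 16*(6/5 - 5))*(-13)² = (-8 - 16*(-19)/5)*169 = (-8 - 4*(-76/5))*169 = (-8 + 304/5)*169 = (264/5)*169 = 44616/5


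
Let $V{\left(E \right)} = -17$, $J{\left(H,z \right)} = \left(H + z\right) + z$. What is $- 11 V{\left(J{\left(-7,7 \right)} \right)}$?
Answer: $187$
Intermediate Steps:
$J{\left(H,z \right)} = H + 2 z$
$- 11 V{\left(J{\left(-7,7 \right)} \right)} = \left(-11\right) \left(-17\right) = 187$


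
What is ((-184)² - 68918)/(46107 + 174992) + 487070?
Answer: 107690654868/221099 ≈ 4.8707e+5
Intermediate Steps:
((-184)² - 68918)/(46107 + 174992) + 487070 = (33856 - 68918)/221099 + 487070 = -35062*1/221099 + 487070 = -35062/221099 + 487070 = 107690654868/221099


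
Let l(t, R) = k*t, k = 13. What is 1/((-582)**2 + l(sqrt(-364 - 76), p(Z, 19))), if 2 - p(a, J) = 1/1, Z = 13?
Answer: 84681/28683505634 - 13*I*sqrt(110)/57367011268 ≈ 2.9523e-6 - 2.3767e-9*I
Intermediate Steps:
p(a, J) = 1 (p(a, J) = 2 - 1/1 = 2 - 1*1 = 2 - 1 = 1)
l(t, R) = 13*t
1/((-582)**2 + l(sqrt(-364 - 76), p(Z, 19))) = 1/((-582)**2 + 13*sqrt(-364 - 76)) = 1/(338724 + 13*sqrt(-440)) = 1/(338724 + 13*(2*I*sqrt(110))) = 1/(338724 + 26*I*sqrt(110))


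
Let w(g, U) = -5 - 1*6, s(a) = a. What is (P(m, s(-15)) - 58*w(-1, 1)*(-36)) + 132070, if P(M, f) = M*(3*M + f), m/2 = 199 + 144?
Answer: 1510600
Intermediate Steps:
w(g, U) = -11 (w(g, U) = -5 - 6 = -11)
m = 686 (m = 2*(199 + 144) = 2*343 = 686)
P(M, f) = M*(f + 3*M)
(P(m, s(-15)) - 58*w(-1, 1)*(-36)) + 132070 = (686*(-15 + 3*686) - 58*(-11)*(-36)) + 132070 = (686*(-15 + 2058) + 638*(-36)) + 132070 = (686*2043 - 22968) + 132070 = (1401498 - 22968) + 132070 = 1378530 + 132070 = 1510600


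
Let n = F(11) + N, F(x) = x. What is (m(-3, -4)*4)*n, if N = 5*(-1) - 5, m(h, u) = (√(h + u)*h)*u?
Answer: 48*I*√7 ≈ 127.0*I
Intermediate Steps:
m(h, u) = h*u*√(h + u) (m(h, u) = (h*√(h + u))*u = h*u*√(h + u))
N = -10 (N = -5 - 5 = -10)
n = 1 (n = 11 - 10 = 1)
(m(-3, -4)*4)*n = (-3*(-4)*√(-3 - 4)*4)*1 = (-3*(-4)*√(-7)*4)*1 = (-3*(-4)*I*√7*4)*1 = ((12*I*√7)*4)*1 = (48*I*√7)*1 = 48*I*√7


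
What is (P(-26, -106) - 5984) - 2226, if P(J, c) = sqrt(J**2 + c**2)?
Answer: -8210 + 2*sqrt(2978) ≈ -8100.9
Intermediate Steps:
(P(-26, -106) - 5984) - 2226 = (sqrt((-26)**2 + (-106)**2) - 5984) - 2226 = (sqrt(676 + 11236) - 5984) - 2226 = (sqrt(11912) - 5984) - 2226 = (2*sqrt(2978) - 5984) - 2226 = (-5984 + 2*sqrt(2978)) - 2226 = -8210 + 2*sqrt(2978)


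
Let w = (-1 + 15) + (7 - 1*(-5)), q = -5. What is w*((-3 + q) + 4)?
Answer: -104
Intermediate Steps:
w = 26 (w = 14 + (7 + 5) = 14 + 12 = 26)
w*((-3 + q) + 4) = 26*((-3 - 5) + 4) = 26*(-8 + 4) = 26*(-4) = -104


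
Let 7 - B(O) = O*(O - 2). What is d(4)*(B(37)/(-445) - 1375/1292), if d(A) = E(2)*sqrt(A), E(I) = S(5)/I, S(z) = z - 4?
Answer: 1052221/574940 ≈ 1.8301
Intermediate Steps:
S(z) = -4 + z
E(I) = 1/I (E(I) = (-4 + 5)/I = 1/I)
B(O) = 7 - O*(-2 + O) (B(O) = 7 - O*(O - 2) = 7 - O*(-2 + O))
d(A) = sqrt(A)/2
d(4)*(B(37)/(-445) - 1375/1292) = (sqrt(4)/2)*((7 - 1*37**2 + 2*37)/(-445) - 1375/1292) = ((1/2)*2)*((7 - 1*1369 + 74)*(-1/445) - 1375*1/1292) = 1*((7 - 1369 + 74)*(-1/445) - 1375/1292) = 1*(-1288*(-1/445) - 1375/1292) = 1*(1288/445 - 1375/1292) = 1*(1052221/574940) = 1052221/574940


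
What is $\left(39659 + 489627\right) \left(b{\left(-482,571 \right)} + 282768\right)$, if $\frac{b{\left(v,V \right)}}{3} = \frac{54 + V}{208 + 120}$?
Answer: $\frac{24545579763897}{164} \approx 1.4967 \cdot 10^{11}$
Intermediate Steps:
$b{\left(v,V \right)} = \frac{81}{164} + \frac{3 V}{328}$ ($b{\left(v,V \right)} = 3 \frac{54 + V}{208 + 120} = 3 \frac{54 + V}{328} = 3 \left(54 + V\right) \frac{1}{328} = 3 \left(\frac{27}{164} + \frac{V}{328}\right) = \frac{81}{164} + \frac{3 V}{328}$)
$\left(39659 + 489627\right) \left(b{\left(-482,571 \right)} + 282768\right) = \left(39659 + 489627\right) \left(\left(\frac{81}{164} + \frac{3}{328} \cdot 571\right) + 282768\right) = 529286 \left(\left(\frac{81}{164} + \frac{1713}{328}\right) + 282768\right) = 529286 \left(\frac{1875}{328} + 282768\right) = 529286 \cdot \frac{92749779}{328} = \frac{24545579763897}{164}$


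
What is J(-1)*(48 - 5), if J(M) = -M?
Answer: 43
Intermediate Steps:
J(-1)*(48 - 5) = (-1*(-1))*(48 - 5) = 1*43 = 43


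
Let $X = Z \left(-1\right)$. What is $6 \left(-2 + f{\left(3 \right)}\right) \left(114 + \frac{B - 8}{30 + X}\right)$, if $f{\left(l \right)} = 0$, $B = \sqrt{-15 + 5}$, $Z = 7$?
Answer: $- \frac{31368}{23} - \frac{12 i \sqrt{10}}{23} \approx -1363.8 - 1.6499 i$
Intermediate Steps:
$B = i \sqrt{10}$ ($B = \sqrt{-10} = i \sqrt{10} \approx 3.1623 i$)
$X = -7$ ($X = 7 \left(-1\right) = -7$)
$6 \left(-2 + f{\left(3 \right)}\right) \left(114 + \frac{B - 8}{30 + X}\right) = 6 \left(-2 + 0\right) \left(114 + \frac{i \sqrt{10} - 8}{30 - 7}\right) = 6 \left(-2\right) \left(114 + \frac{-8 + i \sqrt{10}}{23}\right) = - 12 \left(114 + \left(-8 + i \sqrt{10}\right) \frac{1}{23}\right) = - 12 \left(114 - \left(\frac{8}{23} - \frac{i \sqrt{10}}{23}\right)\right) = - 12 \left(\frac{2614}{23} + \frac{i \sqrt{10}}{23}\right) = - \frac{31368}{23} - \frac{12 i \sqrt{10}}{23}$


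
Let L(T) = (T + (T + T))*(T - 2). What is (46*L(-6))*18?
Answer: 119232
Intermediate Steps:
L(T) = 3*T*(-2 + T) (L(T) = (T + 2*T)*(-2 + T) = (3*T)*(-2 + T) = 3*T*(-2 + T))
(46*L(-6))*18 = (46*(3*(-6)*(-2 - 6)))*18 = (46*(3*(-6)*(-8)))*18 = (46*144)*18 = 6624*18 = 119232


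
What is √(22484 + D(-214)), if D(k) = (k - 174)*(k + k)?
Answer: 2*√47137 ≈ 434.22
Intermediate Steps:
D(k) = 2*k*(-174 + k) (D(k) = (-174 + k)*(2*k) = 2*k*(-174 + k))
√(22484 + D(-214)) = √(22484 + 2*(-214)*(-174 - 214)) = √(22484 + 2*(-214)*(-388)) = √(22484 + 166064) = √188548 = 2*√47137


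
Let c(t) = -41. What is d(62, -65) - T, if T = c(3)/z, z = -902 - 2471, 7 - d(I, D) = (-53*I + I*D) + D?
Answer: 24919683/3373 ≈ 7388.0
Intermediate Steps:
d(I, D) = 7 - D + 53*I - D*I (d(I, D) = 7 - ((-53*I + I*D) + D) = 7 - ((-53*I + D*I) + D) = 7 - (D - 53*I + D*I) = 7 + (-D + 53*I - D*I) = 7 - D + 53*I - D*I)
z = -3373
T = 41/3373 (T = -41/(-3373) = -41*(-1/3373) = 41/3373 ≈ 0.012155)
d(62, -65) - T = (7 - 1*(-65) + 53*62 - 1*(-65)*62) - 1*41/3373 = (7 + 65 + 3286 + 4030) - 41/3373 = 7388 - 41/3373 = 24919683/3373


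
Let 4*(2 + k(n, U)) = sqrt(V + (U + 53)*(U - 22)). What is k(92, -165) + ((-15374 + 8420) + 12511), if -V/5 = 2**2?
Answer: 5555 + sqrt(5231)/2 ≈ 5591.2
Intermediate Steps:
V = -20 (V = -5*2**2 = -5*4 = -20)
k(n, U) = -2 + sqrt(-20 + (-22 + U)*(53 + U))/4 (k(n, U) = -2 + sqrt(-20 + (U + 53)*(U - 22))/4 = -2 + sqrt(-20 + (53 + U)*(-22 + U))/4 = -2 + sqrt(-20 + (-22 + U)*(53 + U))/4)
k(92, -165) + ((-15374 + 8420) + 12511) = (-2 + sqrt(-1186 + (-165)**2 + 31*(-165))/4) + ((-15374 + 8420) + 12511) = (-2 + sqrt(-1186 + 27225 - 5115)/4) + (-6954 + 12511) = (-2 + sqrt(20924)/4) + 5557 = (-2 + (2*sqrt(5231))/4) + 5557 = (-2 + sqrt(5231)/2) + 5557 = 5555 + sqrt(5231)/2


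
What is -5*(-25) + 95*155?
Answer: 14850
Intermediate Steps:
-5*(-25) + 95*155 = 125 + 14725 = 14850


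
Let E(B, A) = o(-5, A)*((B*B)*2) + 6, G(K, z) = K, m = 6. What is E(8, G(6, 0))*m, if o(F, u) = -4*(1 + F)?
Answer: 12324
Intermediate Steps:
o(F, u) = -4 - 4*F
E(B, A) = 6 + 32*B**2 (E(B, A) = (-4 - 4*(-5))*((B*B)*2) + 6 = (-4 + 20)*(B**2*2) + 6 = 16*(2*B**2) + 6 = 32*B**2 + 6 = 6 + 32*B**2)
E(8, G(6, 0))*m = (6 + 32*8**2)*6 = (6 + 32*64)*6 = (6 + 2048)*6 = 2054*6 = 12324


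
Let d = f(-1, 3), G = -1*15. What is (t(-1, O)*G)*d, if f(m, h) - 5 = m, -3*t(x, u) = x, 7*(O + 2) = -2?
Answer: -20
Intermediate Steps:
O = -16/7 (O = -2 + (1/7)*(-2) = -2 - 2/7 = -16/7 ≈ -2.2857)
t(x, u) = -x/3
f(m, h) = 5 + m
G = -15
d = 4 (d = 5 - 1 = 4)
(t(-1, O)*G)*d = (-1/3*(-1)*(-15))*4 = ((1/3)*(-15))*4 = -5*4 = -20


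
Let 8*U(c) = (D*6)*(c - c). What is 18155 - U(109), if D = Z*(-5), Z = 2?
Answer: 18155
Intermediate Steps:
D = -10 (D = 2*(-5) = -10)
U(c) = 0 (U(c) = ((-10*6)*(c - c))/8 = (-60*0)/8 = (⅛)*0 = 0)
18155 - U(109) = 18155 - 1*0 = 18155 + 0 = 18155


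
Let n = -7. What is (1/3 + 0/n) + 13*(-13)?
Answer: -506/3 ≈ -168.67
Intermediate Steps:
(1/3 + 0/n) + 13*(-13) = (1/3 + 0/(-7)) + 13*(-13) = (1*(1/3) + 0*(-1/7)) - 169 = (1/3 + 0) - 169 = 1/3 - 169 = -506/3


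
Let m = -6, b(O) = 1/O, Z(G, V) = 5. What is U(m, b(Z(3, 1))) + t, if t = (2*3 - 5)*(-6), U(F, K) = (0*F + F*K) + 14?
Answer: 34/5 ≈ 6.8000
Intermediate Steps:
U(F, K) = 14 + F*K (U(F, K) = (0 + F*K) + 14 = F*K + 14 = 14 + F*K)
t = -6 (t = (6 - 5)*(-6) = 1*(-6) = -6)
U(m, b(Z(3, 1))) + t = (14 - 6/5) - 6 = 64/5 - 6 = 34/5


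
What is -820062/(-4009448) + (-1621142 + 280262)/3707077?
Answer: -1168077827733/7431666231748 ≈ -0.15718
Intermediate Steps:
-820062/(-4009448) + (-1621142 + 280262)/3707077 = -820062*(-1/4009448) - 1340880*1/3707077 = 410031/2004724 - 1340880/3707077 = -1168077827733/7431666231748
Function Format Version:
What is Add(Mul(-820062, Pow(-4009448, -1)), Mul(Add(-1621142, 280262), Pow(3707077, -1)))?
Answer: Rational(-1168077827733, 7431666231748) ≈ -0.15718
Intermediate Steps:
Add(Mul(-820062, Pow(-4009448, -1)), Mul(Add(-1621142, 280262), Pow(3707077, -1))) = Add(Mul(-820062, Rational(-1, 4009448)), Mul(-1340880, Rational(1, 3707077))) = Add(Rational(410031, 2004724), Rational(-1340880, 3707077)) = Rational(-1168077827733, 7431666231748)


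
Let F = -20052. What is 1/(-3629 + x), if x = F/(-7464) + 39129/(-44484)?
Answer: -4611508/16726830111 ≈ -0.00027570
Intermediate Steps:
x = 8332421/4611508 (x = -20052/(-7464) + 39129/(-44484) = -20052*(-1/7464) + 39129*(-1/44484) = 1671/622 - 13043/14828 = 8332421/4611508 ≈ 1.8069)
1/(-3629 + x) = 1/(-3629 + 8332421/4611508) = 1/(-16726830111/4611508) = -4611508/16726830111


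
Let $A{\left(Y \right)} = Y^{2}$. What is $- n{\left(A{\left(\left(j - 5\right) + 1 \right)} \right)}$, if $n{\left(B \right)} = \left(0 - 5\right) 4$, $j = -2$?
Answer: $20$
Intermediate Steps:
$n{\left(B \right)} = -20$ ($n{\left(B \right)} = \left(-5\right) 4 = -20$)
$- n{\left(A{\left(\left(j - 5\right) + 1 \right)} \right)} = \left(-1\right) \left(-20\right) = 20$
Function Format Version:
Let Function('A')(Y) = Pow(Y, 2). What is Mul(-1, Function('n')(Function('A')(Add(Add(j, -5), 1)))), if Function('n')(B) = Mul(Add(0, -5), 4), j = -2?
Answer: 20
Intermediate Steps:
Function('n')(B) = -20 (Function('n')(B) = Mul(-5, 4) = -20)
Mul(-1, Function('n')(Function('A')(Add(Add(j, -5), 1)))) = Mul(-1, -20) = 20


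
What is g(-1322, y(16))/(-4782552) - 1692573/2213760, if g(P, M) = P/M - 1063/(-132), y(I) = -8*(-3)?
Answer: -11130232124677/14557705683840 ≈ -0.76456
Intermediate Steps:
y(I) = 24
g(P, M) = 1063/132 + P/M (g(P, M) = P/M - 1063*(-1/132) = P/M + 1063/132 = 1063/132 + P/M)
g(-1322, y(16))/(-4782552) - 1692573/2213760 = (1063/132 - 1322/24)/(-4782552) - 1692573/2213760 = (1063/132 - 1322*1/24)*(-1/4782552) - 1692573*1/2213760 = (1063/132 - 661/12)*(-1/4782552) - 564191/737920 = -1552/33*(-1/4782552) - 564191/737920 = 194/19728027 - 564191/737920 = -11130232124677/14557705683840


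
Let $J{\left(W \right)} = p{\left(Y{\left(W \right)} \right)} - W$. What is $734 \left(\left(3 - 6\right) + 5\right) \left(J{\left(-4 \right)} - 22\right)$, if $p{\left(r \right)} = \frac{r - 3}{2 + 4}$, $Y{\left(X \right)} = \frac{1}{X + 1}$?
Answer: $- \frac{245156}{9} \approx -27240.0$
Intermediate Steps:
$Y{\left(X \right)} = \frac{1}{1 + X}$
$p{\left(r \right)} = - \frac{1}{2} + \frac{r}{6}$ ($p{\left(r \right)} = \frac{-3 + r}{6} = \left(-3 + r\right) \frac{1}{6} = - \frac{1}{2} + \frac{r}{6}$)
$J{\left(W \right)} = - \frac{1}{2} - W + \frac{1}{6 \left(1 + W\right)}$ ($J{\left(W \right)} = \left(- \frac{1}{2} + \frac{1}{6 \left(1 + W\right)}\right) - W = - \frac{1}{2} - W + \frac{1}{6 \left(1 + W\right)}$)
$734 \left(\left(3 - 6\right) + 5\right) \left(J{\left(-4 \right)} - 22\right) = 734 \left(\left(3 - 6\right) + 5\right) \left(\frac{-2 - -36 - 6 \left(-4\right)^{2}}{6 \left(1 - 4\right)} - 22\right) = 734 \left(-3 + 5\right) \left(\frac{-2 + 36 - 96}{6 \left(-3\right)} - 22\right) = 734 \cdot 2 \left(\frac{1}{6} \left(- \frac{1}{3}\right) \left(-2 + 36 - 96\right) - 22\right) = 734 \cdot 2 \left(\frac{1}{6} \left(- \frac{1}{3}\right) \left(-62\right) - 22\right) = 734 \cdot 2 \left(\frac{31}{9} - 22\right) = 734 \cdot 2 \left(- \frac{167}{9}\right) = 734 \left(- \frac{334}{9}\right) = - \frac{245156}{9}$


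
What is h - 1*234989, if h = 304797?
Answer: 69808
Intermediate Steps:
h - 1*234989 = 304797 - 1*234989 = 304797 - 234989 = 69808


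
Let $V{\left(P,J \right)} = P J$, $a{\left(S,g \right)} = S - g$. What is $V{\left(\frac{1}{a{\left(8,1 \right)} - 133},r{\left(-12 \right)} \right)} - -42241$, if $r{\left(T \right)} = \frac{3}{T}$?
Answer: $\frac{21289465}{504} \approx 42241.0$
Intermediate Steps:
$V{\left(P,J \right)} = J P$
$V{\left(\frac{1}{a{\left(8,1 \right)} - 133},r{\left(-12 \right)} \right)} - -42241 = \frac{3 \frac{1}{-12}}{\left(8 - 1\right) - 133} - -42241 = \frac{3 \left(- \frac{1}{12}\right)}{\left(8 - 1\right) - 133} + 42241 = - \frac{1}{4 \left(7 - 133\right)} + 42241 = - \frac{1}{4 \left(-126\right)} + 42241 = \left(- \frac{1}{4}\right) \left(- \frac{1}{126}\right) + 42241 = \frac{1}{504} + 42241 = \frac{21289465}{504}$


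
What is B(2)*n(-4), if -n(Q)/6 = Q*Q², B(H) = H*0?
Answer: 0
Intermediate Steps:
B(H) = 0
n(Q) = -6*Q³ (n(Q) = -6*Q*Q² = -6*Q³)
B(2)*n(-4) = 0*(-6*(-4)³) = 0*(-6*(-64)) = 0*384 = 0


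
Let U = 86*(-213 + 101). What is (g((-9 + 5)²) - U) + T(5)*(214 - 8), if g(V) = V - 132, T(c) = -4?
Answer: 8692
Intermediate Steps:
g(V) = -132 + V
U = -9632 (U = 86*(-112) = -9632)
(g((-9 + 5)²) - U) + T(5)*(214 - 8) = ((-132 + (-9 + 5)²) - 1*(-9632)) - 4*(214 - 8) = ((-132 + (-4)²) + 9632) - 4*206 = ((-132 + 16) + 9632) - 824 = (-116 + 9632) - 824 = 9516 - 824 = 8692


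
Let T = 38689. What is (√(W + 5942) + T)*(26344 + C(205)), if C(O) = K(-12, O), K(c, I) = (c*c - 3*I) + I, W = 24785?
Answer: 1008931742 + 26078*√30727 ≈ 1.0135e+9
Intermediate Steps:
K(c, I) = c² - 2*I (K(c, I) = (c² - 3*I) + I = c² - 2*I)
C(O) = 144 - 2*O (C(O) = (-12)² - 2*O = 144 - 2*O)
(√(W + 5942) + T)*(26344 + C(205)) = (√(24785 + 5942) + 38689)*(26344 + (144 - 2*205)) = (√30727 + 38689)*(26344 + (144 - 410)) = (38689 + √30727)*(26344 - 266) = (38689 + √30727)*26078 = 1008931742 + 26078*√30727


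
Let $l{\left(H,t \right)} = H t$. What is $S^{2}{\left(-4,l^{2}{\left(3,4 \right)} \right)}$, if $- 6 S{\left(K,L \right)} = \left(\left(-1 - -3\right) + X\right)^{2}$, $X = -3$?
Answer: $\frac{1}{36} \approx 0.027778$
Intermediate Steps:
$S{\left(K,L \right)} = - \frac{1}{6}$ ($S{\left(K,L \right)} = - \frac{\left(\left(-1 - -3\right) - 3\right)^{2}}{6} = - \frac{\left(\left(-1 + 3\right) - 3\right)^{2}}{6} = - \frac{\left(2 - 3\right)^{2}}{6} = - \frac{\left(-1\right)^{2}}{6} = \left(- \frac{1}{6}\right) 1 = - \frac{1}{6}$)
$S^{2}{\left(-4,l^{2}{\left(3,4 \right)} \right)} = \left(- \frac{1}{6}\right)^{2} = \frac{1}{36}$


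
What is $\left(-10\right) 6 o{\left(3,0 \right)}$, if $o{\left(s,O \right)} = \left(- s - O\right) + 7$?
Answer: $-240$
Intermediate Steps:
$o{\left(s,O \right)} = 7 - O - s$ ($o{\left(s,O \right)} = \left(- O - s\right) + 7 = 7 - O - s$)
$\left(-10\right) 6 o{\left(3,0 \right)} = \left(-10\right) 6 \left(7 - 0 - 3\right) = - 60 \left(7 + 0 - 3\right) = \left(-60\right) 4 = -240$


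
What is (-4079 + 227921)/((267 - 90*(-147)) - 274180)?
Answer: -223842/260683 ≈ -0.85868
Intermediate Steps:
(-4079 + 227921)/((267 - 90*(-147)) - 274180) = 223842/((267 + 13230) - 274180) = 223842/(13497 - 274180) = 223842/(-260683) = 223842*(-1/260683) = -223842/260683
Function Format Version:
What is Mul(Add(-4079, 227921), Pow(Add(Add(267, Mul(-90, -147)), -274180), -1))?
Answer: Rational(-223842, 260683) ≈ -0.85868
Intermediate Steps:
Mul(Add(-4079, 227921), Pow(Add(Add(267, Mul(-90, -147)), -274180), -1)) = Mul(223842, Pow(Add(Add(267, 13230), -274180), -1)) = Mul(223842, Pow(Add(13497, -274180), -1)) = Mul(223842, Pow(-260683, -1)) = Mul(223842, Rational(-1, 260683)) = Rational(-223842, 260683)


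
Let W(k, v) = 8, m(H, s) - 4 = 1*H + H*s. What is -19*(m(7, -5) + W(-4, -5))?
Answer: 304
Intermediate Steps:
m(H, s) = 4 + H + H*s (m(H, s) = 4 + (1*H + H*s) = 4 + (H + H*s) = 4 + H + H*s)
-19*(m(7, -5) + W(-4, -5)) = -19*((4 + 7 + 7*(-5)) + 8) = -19*((4 + 7 - 35) + 8) = -19*(-24 + 8) = -19*(-16) = 304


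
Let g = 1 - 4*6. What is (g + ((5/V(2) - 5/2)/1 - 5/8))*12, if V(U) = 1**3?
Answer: -507/2 ≈ -253.50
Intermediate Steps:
g = -23 (g = 1 - 24 = -23)
V(U) = 1
(g + ((5/V(2) - 5/2)/1 - 5/8))*12 = (-23 + ((5/1 - 5/2)/1 - 5/8))*12 = (-23 + ((5*1 - 5*1/2)*1 - 5*1/8))*12 = (-23 + ((5 - 5/2)*1 - 5/8))*12 = (-23 + ((5/2)*1 - 5/8))*12 = (-23 + (5/2 - 5/8))*12 = (-23 + 15/8)*12 = -169/8*12 = -507/2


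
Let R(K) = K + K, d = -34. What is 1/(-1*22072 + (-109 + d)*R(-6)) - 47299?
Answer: -962818445/20356 ≈ -47299.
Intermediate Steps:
R(K) = 2*K
1/(-1*22072 + (-109 + d)*R(-6)) - 47299 = 1/(-1*22072 + (-109 - 34)*(2*(-6))) - 47299 = 1/(-22072 - 143*(-12)) - 47299 = 1/(-22072 + 1716) - 47299 = 1/(-20356) - 47299 = -1/20356 - 47299 = -962818445/20356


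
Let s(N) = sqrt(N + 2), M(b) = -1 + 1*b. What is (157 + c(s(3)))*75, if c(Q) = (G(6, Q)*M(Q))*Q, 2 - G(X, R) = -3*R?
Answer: 11400 + 975*sqrt(5) ≈ 13580.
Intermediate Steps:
G(X, R) = 2 + 3*R (G(X, R) = 2 - (-3)*R = 2 + 3*R)
M(b) = -1 + b
s(N) = sqrt(2 + N)
c(Q) = Q*(-1 + Q)*(2 + 3*Q) (c(Q) = ((2 + 3*Q)*(-1 + Q))*Q = ((-1 + Q)*(2 + 3*Q))*Q = Q*(-1 + Q)*(2 + 3*Q))
(157 + c(s(3)))*75 = (157 + sqrt(2 + 3)*(-1 + sqrt(2 + 3))*(2 + 3*sqrt(2 + 3)))*75 = (157 + sqrt(5)*(-1 + sqrt(5))*(2 + 3*sqrt(5)))*75 = 11775 + 75*sqrt(5)*(-1 + sqrt(5))*(2 + 3*sqrt(5))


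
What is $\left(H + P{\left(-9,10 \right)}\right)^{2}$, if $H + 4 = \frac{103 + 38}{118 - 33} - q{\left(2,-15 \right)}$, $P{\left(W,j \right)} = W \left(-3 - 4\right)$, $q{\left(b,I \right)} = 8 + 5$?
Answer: $\frac{16410601}{7225} \approx 2271.4$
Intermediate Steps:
$q{\left(b,I \right)} = 13$
$P{\left(W,j \right)} = - 7 W$ ($P{\left(W,j \right)} = W \left(-7\right) = - 7 W$)
$H = - \frac{1304}{85}$ ($H = -4 - \left(13 - \frac{103 + 38}{118 - 33}\right) = -4 - \left(13 - \frac{141}{85}\right) = -4 + \left(141 \cdot \frac{1}{85} - 13\right) = -4 + \left(\frac{141}{85} - 13\right) = -4 - \frac{964}{85} = - \frac{1304}{85} \approx -15.341$)
$\left(H + P{\left(-9,10 \right)}\right)^{2} = \left(- \frac{1304}{85} - -63\right)^{2} = \left(- \frac{1304}{85} + 63\right)^{2} = \left(\frac{4051}{85}\right)^{2} = \frac{16410601}{7225}$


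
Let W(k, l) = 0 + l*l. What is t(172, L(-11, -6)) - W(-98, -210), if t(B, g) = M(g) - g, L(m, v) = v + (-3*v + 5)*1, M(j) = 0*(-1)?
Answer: -44117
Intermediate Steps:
W(k, l) = l² (W(k, l) = 0 + l² = l²)
M(j) = 0
L(m, v) = 5 - 2*v (L(m, v) = v + (5 - 3*v)*1 = v + (5 - 3*v) = 5 - 2*v)
t(B, g) = -g (t(B, g) = 0 - g = -g)
t(172, L(-11, -6)) - W(-98, -210) = -(5 - 2*(-6)) - 1*(-210)² = -(5 + 12) - 1*44100 = -1*17 - 44100 = -17 - 44100 = -44117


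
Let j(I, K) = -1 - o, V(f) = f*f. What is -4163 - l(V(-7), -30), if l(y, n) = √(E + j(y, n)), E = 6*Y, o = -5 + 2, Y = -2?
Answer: -4163 - I*√10 ≈ -4163.0 - 3.1623*I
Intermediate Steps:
o = -3
V(f) = f²
E = -12 (E = 6*(-2) = -12)
j(I, K) = 2 (j(I, K) = -1 - 1*(-3) = -1 + 3 = 2)
l(y, n) = I*√10 (l(y, n) = √(-12 + 2) = √(-10) = I*√10)
-4163 - l(V(-7), -30) = -4163 - I*√10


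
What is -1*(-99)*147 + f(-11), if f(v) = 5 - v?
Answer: 14569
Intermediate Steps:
-1*(-99)*147 + f(-11) = -1*(-99)*147 + (5 - 1*(-11)) = 99*147 + (5 + 11) = 14553 + 16 = 14569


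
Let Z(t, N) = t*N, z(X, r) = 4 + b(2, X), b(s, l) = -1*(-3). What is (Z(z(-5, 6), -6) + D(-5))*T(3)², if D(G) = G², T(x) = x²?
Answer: -1377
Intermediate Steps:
b(s, l) = 3
z(X, r) = 7 (z(X, r) = 4 + 3 = 7)
Z(t, N) = N*t
(Z(z(-5, 6), -6) + D(-5))*T(3)² = (-6*7 + (-5)²)*(3²)² = (-42 + 25)*9² = -17*81 = -1377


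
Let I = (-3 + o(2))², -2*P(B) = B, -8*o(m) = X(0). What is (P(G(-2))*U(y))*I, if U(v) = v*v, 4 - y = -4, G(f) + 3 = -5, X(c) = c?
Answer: 2304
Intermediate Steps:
G(f) = -8 (G(f) = -3 - 5 = -8)
o(m) = 0 (o(m) = -⅛*0 = 0)
P(B) = -B/2
y = 8 (y = 4 - 1*(-4) = 4 + 4 = 8)
I = 9 (I = (-3 + 0)² = (-3)² = 9)
U(v) = v²
(P(G(-2))*U(y))*I = (-½*(-8)*8²)*9 = (4*64)*9 = 256*9 = 2304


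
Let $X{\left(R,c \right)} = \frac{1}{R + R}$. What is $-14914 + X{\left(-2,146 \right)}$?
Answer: $- \frac{59657}{4} \approx -14914.0$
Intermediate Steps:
$X{\left(R,c \right)} = \frac{1}{2 R}$
$-14914 + X{\left(-2,146 \right)} = -14914 + \frac{1}{2 \left(-2\right)} = -14914 + \frac{1}{2} \left(- \frac{1}{2}\right) = -14914 - \frac{1}{4} = - \frac{59657}{4}$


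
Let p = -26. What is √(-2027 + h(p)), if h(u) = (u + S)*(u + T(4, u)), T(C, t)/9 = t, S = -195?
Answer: √55433 ≈ 235.44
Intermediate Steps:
T(C, t) = 9*t
h(u) = 10*u*(-195 + u) (h(u) = (u - 195)*(u + 9*u) = (-195 + u)*(10*u) = 10*u*(-195 + u))
√(-2027 + h(p)) = √(-2027 + 10*(-26)*(-195 - 26)) = √(-2027 + 10*(-26)*(-221)) = √(-2027 + 57460) = √55433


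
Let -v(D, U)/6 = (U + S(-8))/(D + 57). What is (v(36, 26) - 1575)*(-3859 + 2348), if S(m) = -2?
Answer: 73847103/31 ≈ 2.3822e+6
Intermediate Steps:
v(D, U) = -6*(-2 + U)/(57 + D) (v(D, U) = -6*(U - 2)/(D + 57) = -6*(-2 + U)/(57 + D))
(v(36, 26) - 1575)*(-3859 + 2348) = (6*(2 - 1*26)/(57 + 36) - 1575)*(-3859 + 2348) = (6*(2 - 26)/93 - 1575)*(-1511) = (6*(1/93)*(-24) - 1575)*(-1511) = (-48/31 - 1575)*(-1511) = -48873/31*(-1511) = 73847103/31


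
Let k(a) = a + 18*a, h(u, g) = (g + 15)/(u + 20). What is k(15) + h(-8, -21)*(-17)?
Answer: 587/2 ≈ 293.50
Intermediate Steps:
h(u, g) = (15 + g)/(20 + u)
k(a) = 19*a
k(15) + h(-8, -21)*(-17) = 19*15 + ((15 - 21)/(20 - 8))*(-17) = 285 + (-6/12)*(-17) = 285 + ((1/12)*(-6))*(-17) = 285 - ½*(-17) = 285 + 17/2 = 587/2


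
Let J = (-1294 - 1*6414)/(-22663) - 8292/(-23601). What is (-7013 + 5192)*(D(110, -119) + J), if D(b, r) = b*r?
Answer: 4249650359567562/178289821 ≈ 2.3836e+7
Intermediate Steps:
J = 123279368/178289821 (J = (-1294 - 6414)*(-1/22663) - 8292*(-1/23601) = -7708*(-1/22663) + 2764/7867 = 7708/22663 + 2764/7867 = 123279368/178289821 ≈ 0.69145)
(-7013 + 5192)*(D(110, -119) + J) = (-7013 + 5192)*(110*(-119) + 123279368/178289821) = -1821*(-13090 + 123279368/178289821) = -1821*(-2333690477522/178289821) = 4249650359567562/178289821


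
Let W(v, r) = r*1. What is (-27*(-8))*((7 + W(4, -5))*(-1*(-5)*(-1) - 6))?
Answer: -4752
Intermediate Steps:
W(v, r) = r
(-27*(-8))*((7 + W(4, -5))*(-1*(-5)*(-1) - 6)) = (-27*(-8))*((7 - 5)*(-1*(-5)*(-1) - 6)) = 216*(2*(5*(-1) - 6)) = 216*(2*(-5 - 6)) = 216*(2*(-11)) = 216*(-22) = -4752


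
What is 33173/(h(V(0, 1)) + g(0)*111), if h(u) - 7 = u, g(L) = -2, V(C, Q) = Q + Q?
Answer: -33173/213 ≈ -155.74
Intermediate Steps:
V(C, Q) = 2*Q
h(u) = 7 + u
33173/(h(V(0, 1)) + g(0)*111) = 33173/((7 + 2*1) - 2*111) = 33173/((7 + 2) - 222) = 33173/(9 - 222) = 33173/(-213) = 33173*(-1/213) = -33173/213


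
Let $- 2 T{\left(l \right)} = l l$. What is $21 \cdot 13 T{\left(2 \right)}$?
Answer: $-546$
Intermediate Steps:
$T{\left(l \right)} = - \frac{l^{2}}{2}$ ($T{\left(l \right)} = - \frac{l l}{2} = - \frac{l^{2}}{2}$)
$21 \cdot 13 T{\left(2 \right)} = 21 \cdot 13 \left(- \frac{2^{2}}{2}\right) = 273 \left(\left(- \frac{1}{2}\right) 4\right) = 273 \left(-2\right) = -546$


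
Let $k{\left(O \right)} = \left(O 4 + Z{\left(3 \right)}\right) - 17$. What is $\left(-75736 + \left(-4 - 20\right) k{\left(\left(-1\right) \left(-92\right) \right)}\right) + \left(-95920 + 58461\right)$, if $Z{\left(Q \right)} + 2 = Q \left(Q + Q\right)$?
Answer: $-122003$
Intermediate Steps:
$Z{\left(Q \right)} = -2 + 2 Q^{2}$ ($Z{\left(Q \right)} = -2 + Q \left(Q + Q\right) = -2 + Q 2 Q = -2 + 2 Q^{2}$)
$k{\left(O \right)} = -1 + 4 O$ ($k{\left(O \right)} = \left(O 4 - \left(2 - 2 \cdot 3^{2}\right)\right) - 17 = \left(4 O + \left(-2 + 2 \cdot 9\right)\right) - 17 = \left(4 O + \left(-2 + 18\right)\right) - 17 = \left(4 O + 16\right) - 17 = \left(16 + 4 O\right) - 17 = -1 + 4 O$)
$\left(-75736 + \left(-4 - 20\right) k{\left(\left(-1\right) \left(-92\right) \right)}\right) + \left(-95920 + 58461\right) = \left(-75736 + \left(-4 - 20\right) \left(-1 + 4 \left(\left(-1\right) \left(-92\right)\right)\right)\right) + \left(-95920 + 58461\right) = \left(-75736 + \left(-4 - 20\right) \left(-1 + 4 \cdot 92\right)\right) - 37459 = \left(-75736 - 24 \left(-1 + 368\right)\right) - 37459 = \left(-75736 - 8808\right) - 37459 = -84544 - 37459 = -122003$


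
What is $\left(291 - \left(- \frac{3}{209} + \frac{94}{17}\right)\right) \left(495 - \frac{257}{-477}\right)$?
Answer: $\frac{239758738016}{1694781} \approx 1.4147 \cdot 10^{5}$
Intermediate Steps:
$\left(291 - \left(- \frac{3}{209} + \frac{94}{17}\right)\right) \left(495 - \frac{257}{-477}\right) = \left(291 - \frac{19595}{3553}\right) \left(495 - - \frac{257}{477}\right) = \left(291 + \left(- \frac{94}{17} + \frac{3}{209}\right)\right) \left(495 + \frac{257}{477}\right) = \left(291 - \frac{19595}{3553}\right) \frac{236372}{477} = \frac{1014328}{3553} \cdot \frac{236372}{477} = \frac{239758738016}{1694781}$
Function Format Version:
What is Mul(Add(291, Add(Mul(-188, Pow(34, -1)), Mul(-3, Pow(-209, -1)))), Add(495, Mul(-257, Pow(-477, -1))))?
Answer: Rational(239758738016, 1694781) ≈ 1.4147e+5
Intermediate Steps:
Mul(Add(291, Add(Mul(-188, Pow(34, -1)), Mul(-3, Pow(-209, -1)))), Add(495, Mul(-257, Pow(-477, -1)))) = Mul(Add(291, Add(Mul(-188, Rational(1, 34)), Mul(-3, Rational(-1, 209)))), Add(495, Mul(-257, Rational(-1, 477)))) = Mul(Add(291, Add(Rational(-94, 17), Rational(3, 209))), Add(495, Rational(257, 477))) = Mul(Add(291, Rational(-19595, 3553)), Rational(236372, 477)) = Mul(Rational(1014328, 3553), Rational(236372, 477)) = Rational(239758738016, 1694781)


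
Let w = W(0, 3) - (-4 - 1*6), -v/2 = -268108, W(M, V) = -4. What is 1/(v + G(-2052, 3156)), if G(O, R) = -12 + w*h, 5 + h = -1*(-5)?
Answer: 1/536204 ≈ 1.8650e-6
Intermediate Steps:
v = 536216 (v = -2*(-268108) = 536216)
h = 0 (h = -5 - 1*(-5) = -5 + 5 = 0)
w = 6 (w = -4 - (-4 - 1*6) = -4 - (-4 - 6) = -4 - 1*(-10) = -4 + 10 = 6)
G(O, R) = -12 (G(O, R) = -12 + 6*0 = -12 + 0 = -12)
1/(v + G(-2052, 3156)) = 1/(536216 - 12) = 1/536204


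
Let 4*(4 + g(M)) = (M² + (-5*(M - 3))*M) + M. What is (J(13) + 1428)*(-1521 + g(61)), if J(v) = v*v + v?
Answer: -8053220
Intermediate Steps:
J(v) = v + v² (J(v) = v² + v = v + v²)
g(M) = -4 + M/4 + M²/4 + M*(15 - 5*M)/4 (g(M) = -4 + ((M² + (-5*(M - 3))*M) + M)/4 = -4 + ((M² + (-5*(-3 + M))*M) + M)/4 = -4 + ((M² + (15 - 5*M)*M) + M)/4 = -4 + ((M² + M*(15 - 5*M)) + M)/4 = -4 + (M + M² + M*(15 - 5*M))/4 = -4 + (M/4 + M²/4 + M*(15 - 5*M)/4) = -4 + M/4 + M²/4 + M*(15 - 5*M)/4)
(J(13) + 1428)*(-1521 + g(61)) = (13*(1 + 13) + 1428)*(-1521 + (-4 - 1*61² + 4*61)) = (13*14 + 1428)*(-1521 + (-4 - 1*3721 + 244)) = (182 + 1428)*(-1521 + (-4 - 3721 + 244)) = 1610*(-1521 - 3481) = 1610*(-5002) = -8053220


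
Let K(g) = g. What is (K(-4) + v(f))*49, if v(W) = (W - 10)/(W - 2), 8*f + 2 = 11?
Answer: 301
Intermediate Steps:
f = 9/8 (f = -¼ + (⅛)*11 = -¼ + 11/8 = 9/8 ≈ 1.1250)
v(W) = (-10 + W)/(-2 + W)
(K(-4) + v(f))*49 = (-4 + (-10 + 9/8)/(-2 + 9/8))*49 = (-4 - 71/8/(-7/8))*49 = (-4 - 8/7*(-71/8))*49 = (-4 + 71/7)*49 = (43/7)*49 = 301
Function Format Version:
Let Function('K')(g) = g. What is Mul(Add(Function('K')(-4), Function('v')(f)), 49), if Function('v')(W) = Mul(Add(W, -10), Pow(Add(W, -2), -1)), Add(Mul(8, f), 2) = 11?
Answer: 301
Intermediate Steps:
f = Rational(9, 8) (f = Add(Rational(-1, 4), Mul(Rational(1, 8), 11)) = Add(Rational(-1, 4), Rational(11, 8)) = Rational(9, 8) ≈ 1.1250)
Function('v')(W) = Mul(Pow(Add(-2, W), -1), Add(-10, W)) (Function('v')(W) = Mul(Add(-10, W), Pow(Add(-2, W), -1)) = Mul(Pow(Add(-2, W), -1), Add(-10, W)))
Mul(Add(Function('K')(-4), Function('v')(f)), 49) = Mul(Add(-4, Mul(Pow(Add(-2, Rational(9, 8)), -1), Add(-10, Rational(9, 8)))), 49) = Mul(Add(-4, Mul(Pow(Rational(-7, 8), -1), Rational(-71, 8))), 49) = Mul(Add(-4, Mul(Rational(-8, 7), Rational(-71, 8))), 49) = Mul(Add(-4, Rational(71, 7)), 49) = Mul(Rational(43, 7), 49) = 301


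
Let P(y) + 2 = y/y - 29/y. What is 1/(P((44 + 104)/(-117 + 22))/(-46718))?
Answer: -6914264/2607 ≈ -2652.2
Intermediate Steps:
P(y) = -1 - 29/y (P(y) = -2 + (y/y - 29/y) = -2 + (1 - 29/y) = -1 - 29/y)
1/(P((44 + 104)/(-117 + 22))/(-46718)) = 1/(((-29 - (44 + 104)/(-117 + 22))/(((44 + 104)/(-117 + 22))))/(-46718)) = 1/(((-29 - 148/(-95))/((148/(-95))))*(-1/46718)) = 1/(((-29 - 148*(-1)/95)/((148*(-1/95))))*(-1/46718)) = 1/(((-29 - 1*(-148/95))/(-148/95))*(-1/46718)) = 1/(-95*(-29 + 148/95)/148*(-1/46718)) = 1/(-95/148*(-2607/95)*(-1/46718)) = 1/((2607/148)*(-1/46718)) = 1/(-2607/6914264) = -6914264/2607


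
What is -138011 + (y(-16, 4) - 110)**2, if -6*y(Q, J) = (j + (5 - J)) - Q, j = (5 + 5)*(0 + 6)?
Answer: -4425227/36 ≈ -1.2292e+5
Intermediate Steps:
j = 60 (j = 10*6 = 60)
y(Q, J) = -65/6 + J/6 + Q/6 (y(Q, J) = -((60 + (5 - J)) - Q)/6 = -((65 - J) - Q)/6 = -(65 - J - Q)/6 = -65/6 + J/6 + Q/6)
-138011 + (y(-16, 4) - 110)**2 = -138011 + ((-65/6 + (1/6)*4 + (1/6)*(-16)) - 110)**2 = -138011 + ((-65/6 + 2/3 - 8/3) - 110)**2 = -138011 + (-77/6 - 110)**2 = -138011 + (-737/6)**2 = -138011 + 543169/36 = -4425227/36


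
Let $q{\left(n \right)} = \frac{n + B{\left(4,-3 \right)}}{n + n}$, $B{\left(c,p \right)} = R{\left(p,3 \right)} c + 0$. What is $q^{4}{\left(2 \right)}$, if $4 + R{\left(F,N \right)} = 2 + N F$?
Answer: $\frac{194481}{16} \approx 12155.0$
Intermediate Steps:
$R{\left(F,N \right)} = -2 + F N$ ($R{\left(F,N \right)} = -4 + \left(2 + N F\right) = -4 + \left(2 + F N\right) = -2 + F N$)
$B{\left(c,p \right)} = c \left(-2 + 3 p\right)$ ($B{\left(c,p \right)} = \left(-2 + p 3\right) c + 0 = \left(-2 + 3 p\right) c + 0 = c \left(-2 + 3 p\right) + 0 = c \left(-2 + 3 p\right)$)
$q{\left(n \right)} = \frac{-44 + n}{2 n}$ ($q{\left(n \right)} = \frac{n + 4 \left(-2 + 3 \left(-3\right)\right)}{n + n} = \frac{n + 4 \left(-2 - 9\right)}{2 n} = \left(n + 4 \left(-11\right)\right) \frac{1}{2 n} = \left(n - 44\right) \frac{1}{2 n} = \left(-44 + n\right) \frac{1}{2 n} = \frac{-44 + n}{2 n}$)
$q^{4}{\left(2 \right)} = \left(\frac{-44 + 2}{2 \cdot 2}\right)^{4} = \left(\frac{1}{2} \cdot \frac{1}{2} \left(-42\right)\right)^{4} = \left(- \frac{21}{2}\right)^{4} = \frac{194481}{16}$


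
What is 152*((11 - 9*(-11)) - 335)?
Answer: -34200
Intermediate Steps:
152*((11 - 9*(-11)) - 335) = 152*((11 + 99) - 335) = 152*(110 - 335) = 152*(-225) = -34200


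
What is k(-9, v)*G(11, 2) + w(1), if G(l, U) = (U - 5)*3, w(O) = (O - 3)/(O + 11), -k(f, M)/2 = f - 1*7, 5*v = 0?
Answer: -1729/6 ≈ -288.17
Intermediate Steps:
v = 0 (v = (⅕)*0 = 0)
k(f, M) = 14 - 2*f (k(f, M) = -2*(f - 1*7) = -2*(f - 7) = -2*(-7 + f) = 14 - 2*f)
w(O) = (-3 + O)/(11 + O)
G(l, U) = -15 + 3*U (G(l, U) = (-5 + U)*3 = -15 + 3*U)
k(-9, v)*G(11, 2) + w(1) = (14 - 2*(-9))*(-15 + 3*2) + (-3 + 1)/(11 + 1) = (14 + 18)*(-15 + 6) - 2/12 = 32*(-9) + (1/12)*(-2) = -288 - ⅙ = -1729/6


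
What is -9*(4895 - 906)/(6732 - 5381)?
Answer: -35901/1351 ≈ -26.574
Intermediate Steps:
-9*(4895 - 906)/(6732 - 5381) = -35901/1351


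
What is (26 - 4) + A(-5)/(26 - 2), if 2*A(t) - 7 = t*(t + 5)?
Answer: 1063/48 ≈ 22.146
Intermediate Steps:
A(t) = 7/2 + t*(5 + t)/2 (A(t) = 7/2 + (t*(t + 5))/2 = 7/2 + (t*(5 + t))/2 = 7/2 + t*(5 + t)/2)
(26 - 4) + A(-5)/(26 - 2) = (26 - 4) + (7/2 + (½)*(-5)² + (5/2)*(-5))/(26 - 2) = 22 + (7/2 + (½)*25 - 25/2)/24 = 22 + (7/2 + 25/2 - 25/2)*(1/24) = 22 + (7/2)*(1/24) = 22 + 7/48 = 1063/48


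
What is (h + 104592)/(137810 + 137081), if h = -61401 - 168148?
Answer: -124957/274891 ≈ -0.45457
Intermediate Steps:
h = -229549
(h + 104592)/(137810 + 137081) = (-229549 + 104592)/(137810 + 137081) = -124957/274891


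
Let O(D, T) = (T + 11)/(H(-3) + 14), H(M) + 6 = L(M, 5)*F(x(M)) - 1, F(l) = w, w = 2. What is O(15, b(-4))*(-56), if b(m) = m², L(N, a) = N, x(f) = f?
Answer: -1512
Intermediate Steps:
F(l) = 2
H(M) = -7 + 2*M (H(M) = -6 + (M*2 - 1) = -6 + (2*M - 1) = -6 + (-1 + 2*M) = -7 + 2*M)
O(D, T) = 11 + T (O(D, T) = (T + 11)/((-7 + 2*(-3)) + 14) = (11 + T)/((-7 - 6) + 14) = (11 + T)/(-13 + 14) = (11 + T)/1 = (11 + T)*1 = 11 + T)
O(15, b(-4))*(-56) = (11 + (-4)²)*(-56) = (11 + 16)*(-56) = 27*(-56) = -1512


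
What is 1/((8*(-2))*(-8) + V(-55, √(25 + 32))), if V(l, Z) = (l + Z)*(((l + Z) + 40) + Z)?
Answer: 1067/247864 + 125*√57/247864 ≈ 0.0081122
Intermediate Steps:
V(l, Z) = (Z + l)*(40 + l + 2*Z) (V(l, Z) = (Z + l)*(((Z + l) + 40) + Z) = (Z + l)*((40 + Z + l) + Z) = (Z + l)*(40 + l + 2*Z))
1/((8*(-2))*(-8) + V(-55, √(25 + 32))) = 1/((8*(-2))*(-8) + ((-55)² + 2*(√(25 + 32))² + 40*√(25 + 32) + 40*(-55) + 3*√(25 + 32)*(-55))) = 1/(-16*(-8) + (3025 + 2*(√57)² + 40*√57 - 2200 + 3*√57*(-55))) = 1/(128 + (3025 + 2*57 + 40*√57 - 2200 - 165*√57)) = 1/(128 + (3025 + 114 + 40*√57 - 2200 - 165*√57)) = 1/(128 + (939 - 125*√57)) = 1/(1067 - 125*√57)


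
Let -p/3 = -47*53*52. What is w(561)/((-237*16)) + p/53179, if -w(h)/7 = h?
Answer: 560796655/67218256 ≈ 8.3429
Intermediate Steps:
w(h) = -7*h
p = 388596 (p = -3*(-47*53)*52 = -(-7473)*52 = -3*(-129532) = 388596)
w(561)/((-237*16)) + p/53179 = (-7*561)/((-237*16)) + 388596/53179 = -3927/(-3792) + 388596*(1/53179) = -3927*(-1/3792) + 388596/53179 = 1309/1264 + 388596/53179 = 560796655/67218256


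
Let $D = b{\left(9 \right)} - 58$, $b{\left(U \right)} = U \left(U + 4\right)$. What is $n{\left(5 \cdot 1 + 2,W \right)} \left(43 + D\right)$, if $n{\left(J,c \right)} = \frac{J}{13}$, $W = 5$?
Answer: $\frac{714}{13} \approx 54.923$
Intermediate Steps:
$b{\left(U \right)} = U \left(4 + U\right)$
$n{\left(J,c \right)} = \frac{J}{13}$ ($n{\left(J,c \right)} = J \frac{1}{13} = \frac{J}{13}$)
$D = 59$ ($D = 9 \left(4 + 9\right) - 58 = 9 \cdot 13 - 58 = 117 - 58 = 59$)
$n{\left(5 \cdot 1 + 2,W \right)} \left(43 + D\right) = \frac{5 \cdot 1 + 2}{13} \left(43 + 59\right) = \frac{5 + 2}{13} \cdot 102 = \frac{1}{13} \cdot 7 \cdot 102 = \frac{7}{13} \cdot 102 = \frac{714}{13}$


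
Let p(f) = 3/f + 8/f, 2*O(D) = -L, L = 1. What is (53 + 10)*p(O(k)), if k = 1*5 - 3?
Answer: -1386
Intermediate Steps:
k = 2 (k = 5 - 3 = 2)
O(D) = -½ (O(D) = (-1*1)/2 = (½)*(-1) = -½)
p(f) = 11/f
(53 + 10)*p(O(k)) = (53 + 10)*(11/(-½)) = 63*(11*(-2)) = 63*(-22) = -1386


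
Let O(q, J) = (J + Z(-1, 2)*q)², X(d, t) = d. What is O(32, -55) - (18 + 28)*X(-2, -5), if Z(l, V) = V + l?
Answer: 621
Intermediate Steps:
O(q, J) = (J + q)² (O(q, J) = (J + (2 - 1)*q)² = (J + 1*q)² = (J + q)²)
O(32, -55) - (18 + 28)*X(-2, -5) = (-55 + 32)² - (18 + 28)*(-2) = (-23)² - 46*(-2) = 529 - 1*(-92) = 529 + 92 = 621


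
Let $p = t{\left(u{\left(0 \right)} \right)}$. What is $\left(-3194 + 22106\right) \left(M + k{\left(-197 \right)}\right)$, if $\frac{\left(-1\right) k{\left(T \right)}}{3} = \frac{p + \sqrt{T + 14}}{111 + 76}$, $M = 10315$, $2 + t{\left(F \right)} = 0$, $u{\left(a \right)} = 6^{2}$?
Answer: $\frac{36479564832}{187} - \frac{56736 i \sqrt{183}}{187} \approx 1.9508 \cdot 10^{8} - 4104.3 i$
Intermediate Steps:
$u{\left(a \right)} = 36$
$t{\left(F \right)} = -2$ ($t{\left(F \right)} = -2 + 0 = -2$)
$p = -2$
$k{\left(T \right)} = \frac{6}{187} - \frac{3 \sqrt{14 + T}}{187}$ ($k{\left(T \right)} = - 3 \frac{-2 + \sqrt{T + 14}}{111 + 76} = - 3 \frac{-2 + \sqrt{14 + T}}{187} = - 3 \left(-2 + \sqrt{14 + T}\right) \frac{1}{187} = - 3 \left(- \frac{2}{187} + \frac{\sqrt{14 + T}}{187}\right) = \frac{6}{187} - \frac{3 \sqrt{14 + T}}{187}$)
$\left(-3194 + 22106\right) \left(M + k{\left(-197 \right)}\right) = \left(-3194 + 22106\right) \left(10315 + \left(\frac{6}{187} - \frac{3 \sqrt{14 - 197}}{187}\right)\right) = 18912 \left(10315 + \left(\frac{6}{187} - \frac{3 \sqrt{-183}}{187}\right)\right) = 18912 \left(10315 + \left(\frac{6}{187} - \frac{3 i \sqrt{183}}{187}\right)\right) = 18912 \left(\frac{1928911}{187} - \frac{3 i \sqrt{183}}{187}\right) = \frac{36479564832}{187} - \frac{56736 i \sqrt{183}}{187}$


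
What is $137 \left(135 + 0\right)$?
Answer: $18495$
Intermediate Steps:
$137 \left(135 + 0\right) = 137 \cdot 135 = 18495$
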